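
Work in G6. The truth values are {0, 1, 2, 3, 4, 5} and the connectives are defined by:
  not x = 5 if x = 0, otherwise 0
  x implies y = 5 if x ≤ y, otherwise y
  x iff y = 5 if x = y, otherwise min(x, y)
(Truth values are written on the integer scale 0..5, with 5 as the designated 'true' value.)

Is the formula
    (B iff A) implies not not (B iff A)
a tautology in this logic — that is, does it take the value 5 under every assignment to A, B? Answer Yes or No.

Yes

At A = 3, B = 5, for instance:
B iff A = 5 iff 3 = 3
not (B iff A) = not 3 = 0
not not (B iff A) = not 0 = 5
(B iff A) implies not not (B iff A) = 3 implies 5 = 5
and checking the remaining 35 assignments likewise gives ≥ 5 in every case.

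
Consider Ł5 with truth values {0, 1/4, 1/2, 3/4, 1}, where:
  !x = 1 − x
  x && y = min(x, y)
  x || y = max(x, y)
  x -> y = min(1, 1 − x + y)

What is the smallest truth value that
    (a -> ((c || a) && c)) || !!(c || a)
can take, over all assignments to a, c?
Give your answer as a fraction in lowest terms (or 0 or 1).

Take a = 1/2, c = 0:
c || a = 0 || 1/2 = 1/2
(c || a) && c = 1/2 && 0 = 0
a -> ((c || a) && c) = 1/2 -> 0 = 1/2
c || a = 0 || 1/2 = 1/2
!(c || a) = !1/2 = 1/2
!!(c || a) = !1/2 = 1/2
(a -> ((c || a) && c)) || !!(c || a) = 1/2 || 1/2 = 1/2
No assignment yields a value below 1/2, so this is the minimum.

1/2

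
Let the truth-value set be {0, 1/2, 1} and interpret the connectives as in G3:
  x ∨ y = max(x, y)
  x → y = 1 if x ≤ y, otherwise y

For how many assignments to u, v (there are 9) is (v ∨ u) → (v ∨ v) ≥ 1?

6

u = 0, v = 0 ↦ 1  ≥
u = 0, v = 1/2 ↦ 1  ≥
u = 0, v = 1 ↦ 1  ≥
u = 1/2, v = 0 ↦ 0  <
u = 1/2, v = 1/2 ↦ 1  ≥
u = 1/2, v = 1 ↦ 1  ≥
u = 1, v = 0 ↦ 0  <
u = 1, v = 1/2 ↦ 1/2  <
u = 1, v = 1 ↦ 1  ≥
So 6 of the 9 assignments meet the threshold.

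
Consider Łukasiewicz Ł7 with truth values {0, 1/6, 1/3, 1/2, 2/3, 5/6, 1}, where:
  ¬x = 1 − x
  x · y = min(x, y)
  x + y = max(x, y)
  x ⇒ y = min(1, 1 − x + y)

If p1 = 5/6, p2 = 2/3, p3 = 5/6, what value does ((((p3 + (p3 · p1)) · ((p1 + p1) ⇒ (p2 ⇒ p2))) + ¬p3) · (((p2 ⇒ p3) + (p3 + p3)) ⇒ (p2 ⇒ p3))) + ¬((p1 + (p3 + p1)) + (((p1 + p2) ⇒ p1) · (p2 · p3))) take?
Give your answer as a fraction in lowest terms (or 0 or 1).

p3 · p1 = 5/6 · 5/6 = 5/6
p3 + (p3 · p1) = 5/6 + 5/6 = 5/6
p1 + p1 = 5/6 + 5/6 = 5/6
p2 ⇒ p2 = 2/3 ⇒ 2/3 = 1
(p1 + p1) ⇒ (p2 ⇒ p2) = 5/6 ⇒ 1 = 1
(p3 + (p3 · p1)) · ((p1 + p1) ⇒ (p2 ⇒ p2)) = 5/6 · 1 = 5/6
¬p3 = ¬5/6 = 1/6
((p3 + (p3 · p1)) · ((p1 + p1) ⇒ (p2 ⇒ p2))) + ¬p3 = 5/6 + 1/6 = 5/6
p2 ⇒ p3 = 2/3 ⇒ 5/6 = 1
p3 + p3 = 5/6 + 5/6 = 5/6
(p2 ⇒ p3) + (p3 + p3) = 1 + 5/6 = 1
p2 ⇒ p3 = 2/3 ⇒ 5/6 = 1
((p2 ⇒ p3) + (p3 + p3)) ⇒ (p2 ⇒ p3) = 1 ⇒ 1 = 1
(((p3 + (p3 · p1)) · ((p1 + p1) ⇒ (p2 ⇒ p2))) + ¬p3) · (((p2 ⇒ p3) + (p3 + p3)) ⇒ (p2 ⇒ p3)) = 5/6 · 1 = 5/6
p3 + p1 = 5/6 + 5/6 = 5/6
p1 + (p3 + p1) = 5/6 + 5/6 = 5/6
p1 + p2 = 5/6 + 2/3 = 5/6
(p1 + p2) ⇒ p1 = 5/6 ⇒ 5/6 = 1
p2 · p3 = 2/3 · 5/6 = 2/3
((p1 + p2) ⇒ p1) · (p2 · p3) = 1 · 2/3 = 2/3
(p1 + (p3 + p1)) + (((p1 + p2) ⇒ p1) · (p2 · p3)) = 5/6 + 2/3 = 5/6
¬((p1 + (p3 + p1)) + (((p1 + p2) ⇒ p1) · (p2 · p3))) = ¬5/6 = 1/6
((((p3 + (p3 · p1)) · ((p1 + p1) ⇒ (p2 ⇒ p2))) + ¬p3) · (((p2 ⇒ p3) + (p3 + p3)) ⇒ (p2 ⇒ p3))) + ¬((p1 + (p3 + p1)) + (((p1 + p2) ⇒ p1) · (p2 · p3))) = 5/6 + 1/6 = 5/6

5/6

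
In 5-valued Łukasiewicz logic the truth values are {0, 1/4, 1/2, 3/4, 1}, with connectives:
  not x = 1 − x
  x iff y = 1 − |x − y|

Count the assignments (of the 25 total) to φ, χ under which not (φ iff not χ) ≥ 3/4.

value 1: 2 assignments (counts)
value 3/4: 4 assignments (counts)
value 1/2: 6 assignments
value 1/4: 8 assignments
value 0: 5 assignments
So 6 of the 25 assignments meet the threshold.

6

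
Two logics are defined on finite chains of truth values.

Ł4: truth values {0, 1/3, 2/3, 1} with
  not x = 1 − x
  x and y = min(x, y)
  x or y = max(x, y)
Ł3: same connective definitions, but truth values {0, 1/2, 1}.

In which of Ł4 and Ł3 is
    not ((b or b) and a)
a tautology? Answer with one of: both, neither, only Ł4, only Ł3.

neither

In Ł4: at a = 1/3, b = 1/3 the value is 2/3 — not a tautology.
In Ł3: at a = 1/2, b = 1/2 the value is 1/2 — not a tautology.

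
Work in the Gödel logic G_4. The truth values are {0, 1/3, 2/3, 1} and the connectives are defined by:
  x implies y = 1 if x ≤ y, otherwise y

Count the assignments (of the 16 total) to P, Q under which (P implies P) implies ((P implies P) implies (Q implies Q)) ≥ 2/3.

16

P = 0, Q = 0 ↦ 1  ≥
P = 0, Q = 1/3 ↦ 1  ≥
P = 0, Q = 2/3 ↦ 1  ≥
P = 0, Q = 1 ↦ 1  ≥
P = 1/3, Q = 0 ↦ 1  ≥
P = 1/3, Q = 1/3 ↦ 1  ≥
P = 1/3, Q = 2/3 ↦ 1  ≥
P = 1/3, Q = 1 ↦ 1  ≥
P = 2/3, Q = 0 ↦ 1  ≥
P = 2/3, Q = 1/3 ↦ 1  ≥
P = 2/3, Q = 2/3 ↦ 1  ≥
P = 2/3, Q = 1 ↦ 1  ≥
P = 1, Q = 0 ↦ 1  ≥
P = 1, Q = 1/3 ↦ 1  ≥
P = 1, Q = 2/3 ↦ 1  ≥
P = 1, Q = 1 ↦ 1  ≥
So 16 of the 16 assignments meet the threshold.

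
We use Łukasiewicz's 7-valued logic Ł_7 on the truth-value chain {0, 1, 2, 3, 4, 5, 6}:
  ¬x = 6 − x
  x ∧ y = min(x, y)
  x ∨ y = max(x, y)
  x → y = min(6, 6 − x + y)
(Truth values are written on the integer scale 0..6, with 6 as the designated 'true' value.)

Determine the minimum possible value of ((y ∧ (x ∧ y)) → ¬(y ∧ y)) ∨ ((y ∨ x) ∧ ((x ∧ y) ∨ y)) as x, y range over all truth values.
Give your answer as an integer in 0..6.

4

Take x = 4, y = 4:
x ∧ y = 4 ∧ 4 = 4
y ∧ (x ∧ y) = 4 ∧ 4 = 4
y ∧ y = 4 ∧ 4 = 4
¬(y ∧ y) = ¬4 = 2
(y ∧ (x ∧ y)) → ¬(y ∧ y) = 4 → 2 = 4
y ∨ x = 4 ∨ 4 = 4
x ∧ y = 4 ∧ 4 = 4
(x ∧ y) ∨ y = 4 ∨ 4 = 4
(y ∨ x) ∧ ((x ∧ y) ∨ y) = 4 ∧ 4 = 4
((y ∧ (x ∧ y)) → ¬(y ∧ y)) ∨ ((y ∨ x) ∧ ((x ∧ y) ∨ y)) = 4 ∨ 4 = 4
No assignment yields a value below 4, so this is the minimum.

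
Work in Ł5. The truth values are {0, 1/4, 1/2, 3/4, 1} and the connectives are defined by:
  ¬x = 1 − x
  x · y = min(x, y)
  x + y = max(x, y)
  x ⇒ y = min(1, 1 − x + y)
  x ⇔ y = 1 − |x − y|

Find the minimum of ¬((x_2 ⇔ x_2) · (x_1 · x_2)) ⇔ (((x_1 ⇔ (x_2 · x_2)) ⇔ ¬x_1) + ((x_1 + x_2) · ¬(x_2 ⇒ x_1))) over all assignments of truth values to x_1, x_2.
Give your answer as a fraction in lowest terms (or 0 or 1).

1/2

Take x_1 = 0, x_2 = 1/2:
x_2 ⇔ x_2 = 1/2 ⇔ 1/2 = 1
x_1 · x_2 = 0 · 1/2 = 0
(x_2 ⇔ x_2) · (x_1 · x_2) = 1 · 0 = 0
¬((x_2 ⇔ x_2) · (x_1 · x_2)) = ¬0 = 1
x_2 · x_2 = 1/2 · 1/2 = 1/2
x_1 ⇔ (x_2 · x_2) = 0 ⇔ 1/2 = 1/2
¬x_1 = ¬0 = 1
(x_1 ⇔ (x_2 · x_2)) ⇔ ¬x_1 = 1/2 ⇔ 1 = 1/2
x_1 + x_2 = 0 + 1/2 = 1/2
x_2 ⇒ x_1 = 1/2 ⇒ 0 = 1/2
¬(x_2 ⇒ x_1) = ¬1/2 = 1/2
(x_1 + x_2) · ¬(x_2 ⇒ x_1) = 1/2 · 1/2 = 1/2
((x_1 ⇔ (x_2 · x_2)) ⇔ ¬x_1) + ((x_1 + x_2) · ¬(x_2 ⇒ x_1)) = 1/2 + 1/2 = 1/2
¬((x_2 ⇔ x_2) · (x_1 · x_2)) ⇔ (((x_1 ⇔ (x_2 · x_2)) ⇔ ¬x_1) + ((x_1 + x_2) · ¬(x_2 ⇒ x_1))) = 1 ⇔ 1/2 = 1/2
No assignment yields a value below 1/2, so this is the minimum.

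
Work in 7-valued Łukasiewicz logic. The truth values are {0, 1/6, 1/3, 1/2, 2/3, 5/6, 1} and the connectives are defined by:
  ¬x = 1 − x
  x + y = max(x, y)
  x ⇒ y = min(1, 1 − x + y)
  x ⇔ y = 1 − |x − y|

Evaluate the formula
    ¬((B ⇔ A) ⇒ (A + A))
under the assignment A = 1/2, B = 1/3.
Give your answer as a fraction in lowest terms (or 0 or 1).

B ⇔ A = 1/3 ⇔ 1/2 = 5/6
A + A = 1/2 + 1/2 = 1/2
(B ⇔ A) ⇒ (A + A) = 5/6 ⇒ 1/2 = 2/3
¬((B ⇔ A) ⇒ (A + A)) = ¬2/3 = 1/3

1/3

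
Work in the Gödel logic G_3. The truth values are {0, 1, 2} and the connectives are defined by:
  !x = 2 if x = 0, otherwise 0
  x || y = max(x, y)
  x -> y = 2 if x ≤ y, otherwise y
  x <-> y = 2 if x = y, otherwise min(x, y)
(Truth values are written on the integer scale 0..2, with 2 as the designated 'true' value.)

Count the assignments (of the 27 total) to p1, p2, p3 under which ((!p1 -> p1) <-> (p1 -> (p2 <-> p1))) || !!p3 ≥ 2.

21

value 2: 21 assignments (counts)
value 1: 1 assignment
value 0: 5 assignments
So 21 of the 27 assignments meet the threshold.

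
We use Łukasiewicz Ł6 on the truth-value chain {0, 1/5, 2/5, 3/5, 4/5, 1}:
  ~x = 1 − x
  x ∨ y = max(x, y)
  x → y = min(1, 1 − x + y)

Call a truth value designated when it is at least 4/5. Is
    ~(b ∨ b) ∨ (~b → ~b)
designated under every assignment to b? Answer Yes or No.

b = 0 ↦ 1
b = 1/5 ↦ 1
b = 2/5 ↦ 1
b = 3/5 ↦ 1
b = 4/5 ↦ 1
b = 1 ↦ 1
Every assignment gives a value ≥ 4/5.

Yes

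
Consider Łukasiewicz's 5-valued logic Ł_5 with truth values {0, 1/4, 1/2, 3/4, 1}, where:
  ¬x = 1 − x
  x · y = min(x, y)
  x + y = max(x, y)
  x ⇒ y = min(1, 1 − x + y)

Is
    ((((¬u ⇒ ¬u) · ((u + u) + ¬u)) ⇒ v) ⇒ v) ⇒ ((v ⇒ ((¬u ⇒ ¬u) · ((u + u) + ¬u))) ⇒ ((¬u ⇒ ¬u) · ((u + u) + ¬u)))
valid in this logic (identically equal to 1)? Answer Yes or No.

Yes

At u = 3/4, v = 1, for instance:
¬u = ¬3/4 = 1/4
¬u = ¬3/4 = 1/4
¬u ⇒ ¬u = 1/4 ⇒ 1/4 = 1
u + u = 3/4 + 3/4 = 3/4
¬u = ¬3/4 = 1/4
(u + u) + ¬u = 3/4 + 1/4 = 3/4
(¬u ⇒ ¬u) · ((u + u) + ¬u) = 1 · 3/4 = 3/4
((¬u ⇒ ¬u) · ((u + u) + ¬u)) ⇒ v = 3/4 ⇒ 1 = 1
(((¬u ⇒ ¬u) · ((u + u) + ¬u)) ⇒ v) ⇒ v = 1 ⇒ 1 = 1
v ⇒ ((¬u ⇒ ¬u) · ((u + u) + ¬u)) = 1 ⇒ 3/4 = 3/4
(v ⇒ ((¬u ⇒ ¬u) · ((u + u) + ¬u))) ⇒ ((¬u ⇒ ¬u) · ((u + u) + ¬u)) = 3/4 ⇒ 3/4 = 1
((((¬u ⇒ ¬u) · ((u + u) + ¬u)) ⇒ v) ⇒ v) ⇒ ((v ⇒ ((¬u ⇒ ¬u) · ((u + u) + ¬u))) ⇒ ((¬u ⇒ ¬u) · ((u + u) + ¬u))) = 1 ⇒ 1 = 1
and checking the remaining 24 assignments likewise gives ≥ 1 in every case.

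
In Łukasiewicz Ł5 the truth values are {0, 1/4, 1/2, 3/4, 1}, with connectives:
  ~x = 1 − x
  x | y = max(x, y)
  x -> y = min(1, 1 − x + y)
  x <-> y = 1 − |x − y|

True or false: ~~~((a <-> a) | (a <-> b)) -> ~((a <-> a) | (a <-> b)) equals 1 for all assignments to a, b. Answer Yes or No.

At a = 1/4, b = 1, for instance:
a <-> a = 1/4 <-> 1/4 = 1
a <-> b = 1/4 <-> 1 = 1/4
(a <-> a) | (a <-> b) = 1 | 1/4 = 1
~((a <-> a) | (a <-> b)) = ~1 = 0
~~((a <-> a) | (a <-> b)) = ~0 = 1
~~~((a <-> a) | (a <-> b)) = ~1 = 0
~~~((a <-> a) | (a <-> b)) -> ~((a <-> a) | (a <-> b)) = 0 -> 0 = 1
and checking the remaining 24 assignments likewise gives ≥ 1 in every case.

Yes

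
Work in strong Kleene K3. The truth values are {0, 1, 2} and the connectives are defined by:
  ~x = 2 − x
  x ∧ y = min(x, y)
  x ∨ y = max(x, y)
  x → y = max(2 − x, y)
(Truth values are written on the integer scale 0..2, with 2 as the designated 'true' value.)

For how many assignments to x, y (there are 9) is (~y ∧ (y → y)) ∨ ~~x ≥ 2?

x = 0, y = 0 ↦ 2  ≥
x = 0, y = 1 ↦ 1  <
x = 0, y = 2 ↦ 0  <
x = 1, y = 0 ↦ 2  ≥
x = 1, y = 1 ↦ 1  <
x = 1, y = 2 ↦ 1  <
x = 2, y = 0 ↦ 2  ≥
x = 2, y = 1 ↦ 2  ≥
x = 2, y = 2 ↦ 2  ≥
So 5 of the 9 assignments meet the threshold.

5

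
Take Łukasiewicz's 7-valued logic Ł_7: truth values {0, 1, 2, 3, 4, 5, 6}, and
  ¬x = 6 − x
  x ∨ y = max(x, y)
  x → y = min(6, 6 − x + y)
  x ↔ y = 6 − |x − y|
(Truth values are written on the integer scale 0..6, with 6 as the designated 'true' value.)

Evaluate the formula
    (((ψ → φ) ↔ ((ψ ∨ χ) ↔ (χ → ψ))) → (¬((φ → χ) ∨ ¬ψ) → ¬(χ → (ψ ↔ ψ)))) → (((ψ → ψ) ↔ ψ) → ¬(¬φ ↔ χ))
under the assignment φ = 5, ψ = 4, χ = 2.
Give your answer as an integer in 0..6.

ψ → φ = 4 → 5 = 6
ψ ∨ χ = 4 ∨ 2 = 4
χ → ψ = 2 → 4 = 6
(ψ ∨ χ) ↔ (χ → ψ) = 4 ↔ 6 = 4
(ψ → φ) ↔ ((ψ ∨ χ) ↔ (χ → ψ)) = 6 ↔ 4 = 4
φ → χ = 5 → 2 = 3
¬ψ = ¬4 = 2
(φ → χ) ∨ ¬ψ = 3 ∨ 2 = 3
¬((φ → χ) ∨ ¬ψ) = ¬3 = 3
ψ ↔ ψ = 4 ↔ 4 = 6
χ → (ψ ↔ ψ) = 2 → 6 = 6
¬(χ → (ψ ↔ ψ)) = ¬6 = 0
¬((φ → χ) ∨ ¬ψ) → ¬(χ → (ψ ↔ ψ)) = 3 → 0 = 3
((ψ → φ) ↔ ((ψ ∨ χ) ↔ (χ → ψ))) → (¬((φ → χ) ∨ ¬ψ) → ¬(χ → (ψ ↔ ψ))) = 4 → 3 = 5
ψ → ψ = 4 → 4 = 6
(ψ → ψ) ↔ ψ = 6 ↔ 4 = 4
¬φ = ¬5 = 1
¬φ ↔ χ = 1 ↔ 2 = 5
¬(¬φ ↔ χ) = ¬5 = 1
((ψ → ψ) ↔ ψ) → ¬(¬φ ↔ χ) = 4 → 1 = 3
(((ψ → φ) ↔ ((ψ ∨ χ) ↔ (χ → ψ))) → (¬((φ → χ) ∨ ¬ψ) → ¬(χ → (ψ ↔ ψ)))) → (((ψ → ψ) ↔ ψ) → ¬(¬φ ↔ χ)) = 5 → 3 = 4

4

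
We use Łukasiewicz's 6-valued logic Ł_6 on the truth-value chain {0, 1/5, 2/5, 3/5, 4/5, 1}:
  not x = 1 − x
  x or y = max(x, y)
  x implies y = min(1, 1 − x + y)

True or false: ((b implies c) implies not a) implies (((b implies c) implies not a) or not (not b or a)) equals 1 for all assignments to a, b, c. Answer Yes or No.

At a = 1/5, b = 1, c = 2/5, for instance:
b implies c = 1 implies 2/5 = 2/5
not a = not 1/5 = 4/5
(b implies c) implies not a = 2/5 implies 4/5 = 1
not b = not 1 = 0
not b or a = 0 or 1/5 = 1/5
not (not b or a) = not 1/5 = 4/5
((b implies c) implies not a) or not (not b or a) = 1 or 4/5 = 1
((b implies c) implies not a) implies (((b implies c) implies not a) or not (not b or a)) = 1 implies 1 = 1
and checking the remaining 215 assignments likewise gives ≥ 1 in every case.

Yes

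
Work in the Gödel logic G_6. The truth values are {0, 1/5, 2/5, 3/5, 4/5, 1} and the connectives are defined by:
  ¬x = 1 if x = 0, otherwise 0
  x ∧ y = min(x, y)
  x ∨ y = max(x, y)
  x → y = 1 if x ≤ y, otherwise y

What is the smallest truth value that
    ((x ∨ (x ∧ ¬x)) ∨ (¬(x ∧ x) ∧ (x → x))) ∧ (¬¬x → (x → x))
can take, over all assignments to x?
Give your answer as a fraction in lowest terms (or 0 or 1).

Take x = 1/5:
¬x = ¬1/5 = 0
x ∧ ¬x = 1/5 ∧ 0 = 0
x ∨ (x ∧ ¬x) = 1/5 ∨ 0 = 1/5
x ∧ x = 1/5 ∧ 1/5 = 1/5
¬(x ∧ x) = ¬1/5 = 0
x → x = 1/5 → 1/5 = 1
¬(x ∧ x) ∧ (x → x) = 0 ∧ 1 = 0
(x ∨ (x ∧ ¬x)) ∨ (¬(x ∧ x) ∧ (x → x)) = 1/5 ∨ 0 = 1/5
¬x = ¬1/5 = 0
¬¬x = ¬0 = 1
x → x = 1/5 → 1/5 = 1
¬¬x → (x → x) = 1 → 1 = 1
((x ∨ (x ∧ ¬x)) ∨ (¬(x ∧ x) ∧ (x → x))) ∧ (¬¬x → (x → x)) = 1/5 ∧ 1 = 1/5
No assignment yields a value below 1/5, so this is the minimum.

1/5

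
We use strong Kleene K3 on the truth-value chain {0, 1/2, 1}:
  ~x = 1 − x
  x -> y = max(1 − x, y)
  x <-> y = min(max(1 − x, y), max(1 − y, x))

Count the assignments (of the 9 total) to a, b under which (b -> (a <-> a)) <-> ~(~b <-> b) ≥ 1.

5

a = 0, b = 0 ↦ 1  ≥
a = 0, b = 1/2 ↦ 1/2  <
a = 0, b = 1 ↦ 1  ≥
a = 1/2, b = 0 ↦ 1  ≥
a = 1/2, b = 1/2 ↦ 1/2  <
a = 1/2, b = 1 ↦ 1/2  <
a = 1, b = 0 ↦ 1  ≥
a = 1, b = 1/2 ↦ 1/2  <
a = 1, b = 1 ↦ 1  ≥
So 5 of the 9 assignments meet the threshold.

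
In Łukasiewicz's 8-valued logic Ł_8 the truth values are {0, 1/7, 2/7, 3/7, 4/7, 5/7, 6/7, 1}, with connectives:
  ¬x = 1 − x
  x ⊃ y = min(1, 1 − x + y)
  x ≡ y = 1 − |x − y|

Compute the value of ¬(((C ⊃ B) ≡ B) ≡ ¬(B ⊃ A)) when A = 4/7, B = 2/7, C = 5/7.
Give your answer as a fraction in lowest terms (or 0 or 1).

5/7

C ⊃ B = 5/7 ⊃ 2/7 = 4/7
(C ⊃ B) ≡ B = 4/7 ≡ 2/7 = 5/7
B ⊃ A = 2/7 ⊃ 4/7 = 1
¬(B ⊃ A) = ¬1 = 0
((C ⊃ B) ≡ B) ≡ ¬(B ⊃ A) = 5/7 ≡ 0 = 2/7
¬(((C ⊃ B) ≡ B) ≡ ¬(B ⊃ A)) = ¬2/7 = 5/7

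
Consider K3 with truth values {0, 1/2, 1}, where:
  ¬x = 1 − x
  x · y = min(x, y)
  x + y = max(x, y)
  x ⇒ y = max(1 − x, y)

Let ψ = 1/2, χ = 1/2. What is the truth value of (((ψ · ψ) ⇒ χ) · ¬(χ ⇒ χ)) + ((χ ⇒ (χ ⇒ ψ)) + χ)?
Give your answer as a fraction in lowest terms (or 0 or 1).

ψ · ψ = 1/2 · 1/2 = 1/2
(ψ · ψ) ⇒ χ = 1/2 ⇒ 1/2 = 1/2
χ ⇒ χ = 1/2 ⇒ 1/2 = 1/2
¬(χ ⇒ χ) = ¬1/2 = 1/2
((ψ · ψ) ⇒ χ) · ¬(χ ⇒ χ) = 1/2 · 1/2 = 1/2
χ ⇒ ψ = 1/2 ⇒ 1/2 = 1/2
χ ⇒ (χ ⇒ ψ) = 1/2 ⇒ 1/2 = 1/2
(χ ⇒ (χ ⇒ ψ)) + χ = 1/2 + 1/2 = 1/2
(((ψ · ψ) ⇒ χ) · ¬(χ ⇒ χ)) + ((χ ⇒ (χ ⇒ ψ)) + χ) = 1/2 + 1/2 = 1/2

1/2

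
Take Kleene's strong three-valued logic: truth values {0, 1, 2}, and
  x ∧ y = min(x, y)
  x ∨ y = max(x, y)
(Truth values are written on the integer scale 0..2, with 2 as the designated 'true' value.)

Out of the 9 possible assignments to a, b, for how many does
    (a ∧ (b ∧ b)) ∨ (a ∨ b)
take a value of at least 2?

a = 0, b = 0 ↦ 0  <
a = 0, b = 1 ↦ 1  <
a = 0, b = 2 ↦ 2  ≥
a = 1, b = 0 ↦ 1  <
a = 1, b = 1 ↦ 1  <
a = 1, b = 2 ↦ 2  ≥
a = 2, b = 0 ↦ 2  ≥
a = 2, b = 1 ↦ 2  ≥
a = 2, b = 2 ↦ 2  ≥
So 5 of the 9 assignments meet the threshold.

5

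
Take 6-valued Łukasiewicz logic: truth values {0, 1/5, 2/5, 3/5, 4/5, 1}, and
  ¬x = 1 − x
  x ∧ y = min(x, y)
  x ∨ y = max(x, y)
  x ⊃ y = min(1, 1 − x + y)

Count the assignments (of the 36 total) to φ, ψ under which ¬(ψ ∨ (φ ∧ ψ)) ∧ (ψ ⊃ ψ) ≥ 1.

value 1: 6 assignments (counts)
value 4/5: 6 assignments
value 3/5: 6 assignments
value 2/5: 6 assignments
value 1/5: 6 assignments
value 0: 6 assignments
So 6 of the 36 assignments meet the threshold.

6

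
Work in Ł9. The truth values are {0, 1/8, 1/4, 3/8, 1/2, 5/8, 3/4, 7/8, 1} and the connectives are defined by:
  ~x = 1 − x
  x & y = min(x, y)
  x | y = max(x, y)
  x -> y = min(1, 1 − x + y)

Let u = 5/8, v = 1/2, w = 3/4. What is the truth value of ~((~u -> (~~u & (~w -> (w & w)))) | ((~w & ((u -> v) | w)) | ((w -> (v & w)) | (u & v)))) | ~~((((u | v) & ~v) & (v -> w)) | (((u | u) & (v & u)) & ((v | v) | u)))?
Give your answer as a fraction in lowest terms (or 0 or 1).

~u = ~5/8 = 3/8
~u = ~5/8 = 3/8
~~u = ~3/8 = 5/8
~w = ~3/4 = 1/4
w & w = 3/4 & 3/4 = 3/4
~w -> (w & w) = 1/4 -> 3/4 = 1
~~u & (~w -> (w & w)) = 5/8 & 1 = 5/8
~u -> (~~u & (~w -> (w & w))) = 3/8 -> 5/8 = 1
~w = ~3/4 = 1/4
u -> v = 5/8 -> 1/2 = 7/8
(u -> v) | w = 7/8 | 3/4 = 7/8
~w & ((u -> v) | w) = 1/4 & 7/8 = 1/4
v & w = 1/2 & 3/4 = 1/2
w -> (v & w) = 3/4 -> 1/2 = 3/4
u & v = 5/8 & 1/2 = 1/2
(w -> (v & w)) | (u & v) = 3/4 | 1/2 = 3/4
(~w & ((u -> v) | w)) | ((w -> (v & w)) | (u & v)) = 1/4 | 3/4 = 3/4
(~u -> (~~u & (~w -> (w & w)))) | ((~w & ((u -> v) | w)) | ((w -> (v & w)) | (u & v))) = 1 | 3/4 = 1
~((~u -> (~~u & (~w -> (w & w)))) | ((~w & ((u -> v) | w)) | ((w -> (v & w)) | (u & v)))) = ~1 = 0
u | v = 5/8 | 1/2 = 5/8
~v = ~1/2 = 1/2
(u | v) & ~v = 5/8 & 1/2 = 1/2
v -> w = 1/2 -> 3/4 = 1
((u | v) & ~v) & (v -> w) = 1/2 & 1 = 1/2
u | u = 5/8 | 5/8 = 5/8
v & u = 1/2 & 5/8 = 1/2
(u | u) & (v & u) = 5/8 & 1/2 = 1/2
v | v = 1/2 | 1/2 = 1/2
(v | v) | u = 1/2 | 5/8 = 5/8
((u | u) & (v & u)) & ((v | v) | u) = 1/2 & 5/8 = 1/2
(((u | v) & ~v) & (v -> w)) | (((u | u) & (v & u)) & ((v | v) | u)) = 1/2 | 1/2 = 1/2
~((((u | v) & ~v) & (v -> w)) | (((u | u) & (v & u)) & ((v | v) | u))) = ~1/2 = 1/2
~~((((u | v) & ~v) & (v -> w)) | (((u | u) & (v & u)) & ((v | v) | u))) = ~1/2 = 1/2
~((~u -> (~~u & (~w -> (w & w)))) | ((~w & ((u -> v) | w)) | ((w -> (v & w)) | (u & v)))) | ~~((((u | v) & ~v) & (v -> w)) | (((u | u) & (v & u)) & ((v | v) | u))) = 0 | 1/2 = 1/2

1/2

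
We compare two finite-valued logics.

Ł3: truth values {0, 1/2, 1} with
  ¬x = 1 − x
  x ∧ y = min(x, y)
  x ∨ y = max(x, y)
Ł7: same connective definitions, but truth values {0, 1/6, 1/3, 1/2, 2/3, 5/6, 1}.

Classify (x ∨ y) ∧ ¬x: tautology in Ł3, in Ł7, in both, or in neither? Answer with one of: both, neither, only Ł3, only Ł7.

In Ł3: at x = 0, y = 0 the value is 0 — not a tautology.
In Ł7: at x = 0, y = 0 the value is 0 — not a tautology.

neither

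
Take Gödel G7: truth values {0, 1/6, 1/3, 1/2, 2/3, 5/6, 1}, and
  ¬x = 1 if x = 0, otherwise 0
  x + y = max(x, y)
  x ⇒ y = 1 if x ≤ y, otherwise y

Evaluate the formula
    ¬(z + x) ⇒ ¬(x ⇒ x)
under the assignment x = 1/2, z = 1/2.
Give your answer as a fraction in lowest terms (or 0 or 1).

z + x = 1/2 + 1/2 = 1/2
¬(z + x) = ¬1/2 = 0
x ⇒ x = 1/2 ⇒ 1/2 = 1
¬(x ⇒ x) = ¬1 = 0
¬(z + x) ⇒ ¬(x ⇒ x) = 0 ⇒ 0 = 1

1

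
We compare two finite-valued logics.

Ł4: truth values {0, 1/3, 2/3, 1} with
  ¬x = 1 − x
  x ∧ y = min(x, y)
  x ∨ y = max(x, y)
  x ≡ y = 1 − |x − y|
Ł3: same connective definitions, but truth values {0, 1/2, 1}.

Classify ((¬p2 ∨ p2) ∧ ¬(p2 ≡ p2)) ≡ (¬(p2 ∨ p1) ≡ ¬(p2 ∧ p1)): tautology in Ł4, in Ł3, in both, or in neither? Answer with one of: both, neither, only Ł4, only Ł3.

neither

In Ł4: at p1 = 0, p2 = 0 the value is 0 — not a tautology.
In Ł3: at p1 = 0, p2 = 0 the value is 0 — not a tautology.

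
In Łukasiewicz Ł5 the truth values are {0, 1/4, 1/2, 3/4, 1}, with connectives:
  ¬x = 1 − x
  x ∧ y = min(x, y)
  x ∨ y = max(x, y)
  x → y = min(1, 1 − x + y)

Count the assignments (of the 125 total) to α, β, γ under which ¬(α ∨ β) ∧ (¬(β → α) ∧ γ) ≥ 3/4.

value 1/2: 3 assignments
value 1/4: 21 assignments
value 0: 101 assignments
So 0 of the 125 assignments meet the threshold.

0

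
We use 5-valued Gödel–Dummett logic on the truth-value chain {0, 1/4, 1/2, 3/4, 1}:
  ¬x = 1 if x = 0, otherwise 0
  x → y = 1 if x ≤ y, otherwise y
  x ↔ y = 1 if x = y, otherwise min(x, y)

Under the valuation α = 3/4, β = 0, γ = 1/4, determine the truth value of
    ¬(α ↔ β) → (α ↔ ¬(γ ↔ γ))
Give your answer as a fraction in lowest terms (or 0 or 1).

0

α ↔ β = 3/4 ↔ 0 = 0
¬(α ↔ β) = ¬0 = 1
γ ↔ γ = 1/4 ↔ 1/4 = 1
¬(γ ↔ γ) = ¬1 = 0
α ↔ ¬(γ ↔ γ) = 3/4 ↔ 0 = 0
¬(α ↔ β) → (α ↔ ¬(γ ↔ γ)) = 1 → 0 = 0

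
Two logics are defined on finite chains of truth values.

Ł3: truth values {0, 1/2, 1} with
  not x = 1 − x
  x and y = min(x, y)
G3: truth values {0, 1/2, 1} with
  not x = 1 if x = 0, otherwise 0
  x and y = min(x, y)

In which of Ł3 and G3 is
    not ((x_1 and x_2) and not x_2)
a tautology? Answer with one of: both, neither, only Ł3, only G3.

In Ł3: at x_1 = 1/2, x_2 = 1/2 the value is 1/2 — not a tautology.
In G3: every assignment gives 1 — tautology.

only G3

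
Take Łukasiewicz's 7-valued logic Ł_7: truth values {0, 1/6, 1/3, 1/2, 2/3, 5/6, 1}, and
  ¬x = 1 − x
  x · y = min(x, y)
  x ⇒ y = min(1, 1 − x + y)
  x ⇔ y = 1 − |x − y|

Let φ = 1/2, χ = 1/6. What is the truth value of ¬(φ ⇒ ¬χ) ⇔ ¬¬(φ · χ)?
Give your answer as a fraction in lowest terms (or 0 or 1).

¬χ = ¬1/6 = 5/6
φ ⇒ ¬χ = 1/2 ⇒ 5/6 = 1
¬(φ ⇒ ¬χ) = ¬1 = 0
φ · χ = 1/2 · 1/6 = 1/6
¬(φ · χ) = ¬1/6 = 5/6
¬¬(φ · χ) = ¬5/6 = 1/6
¬(φ ⇒ ¬χ) ⇔ ¬¬(φ · χ) = 0 ⇔ 1/6 = 5/6

5/6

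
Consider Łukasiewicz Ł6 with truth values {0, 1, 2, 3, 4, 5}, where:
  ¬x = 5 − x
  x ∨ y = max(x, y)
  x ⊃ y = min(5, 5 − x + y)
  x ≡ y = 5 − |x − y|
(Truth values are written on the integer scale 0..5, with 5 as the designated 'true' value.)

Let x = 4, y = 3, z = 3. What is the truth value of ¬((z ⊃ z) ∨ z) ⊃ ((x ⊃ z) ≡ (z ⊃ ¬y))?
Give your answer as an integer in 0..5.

5

z ⊃ z = 3 ⊃ 3 = 5
(z ⊃ z) ∨ z = 5 ∨ 3 = 5
¬((z ⊃ z) ∨ z) = ¬5 = 0
x ⊃ z = 4 ⊃ 3 = 4
¬y = ¬3 = 2
z ⊃ ¬y = 3 ⊃ 2 = 4
(x ⊃ z) ≡ (z ⊃ ¬y) = 4 ≡ 4 = 5
¬((z ⊃ z) ∨ z) ⊃ ((x ⊃ z) ≡ (z ⊃ ¬y)) = 0 ⊃ 5 = 5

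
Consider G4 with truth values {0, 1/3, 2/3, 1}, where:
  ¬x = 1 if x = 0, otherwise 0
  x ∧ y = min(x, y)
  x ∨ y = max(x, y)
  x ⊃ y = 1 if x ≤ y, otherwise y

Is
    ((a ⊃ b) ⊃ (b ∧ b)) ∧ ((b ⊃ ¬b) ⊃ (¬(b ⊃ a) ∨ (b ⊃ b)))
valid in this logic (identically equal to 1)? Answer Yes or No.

Counterexample: take a = 0, b = 0.
a ⊃ b = 0 ⊃ 0 = 1
b ∧ b = 0 ∧ 0 = 0
(a ⊃ b) ⊃ (b ∧ b) = 1 ⊃ 0 = 0
¬b = ¬0 = 1
b ⊃ ¬b = 0 ⊃ 1 = 1
b ⊃ a = 0 ⊃ 0 = 1
¬(b ⊃ a) = ¬1 = 0
b ⊃ b = 0 ⊃ 0 = 1
¬(b ⊃ a) ∨ (b ⊃ b) = 0 ∨ 1 = 1
(b ⊃ ¬b) ⊃ (¬(b ⊃ a) ∨ (b ⊃ b)) = 1 ⊃ 1 = 1
((a ⊃ b) ⊃ (b ∧ b)) ∧ ((b ⊃ ¬b) ⊃ (¬(b ⊃ a) ∨ (b ⊃ b))) = 0 ∧ 1 = 0
This gives 0 ≠ 1.

No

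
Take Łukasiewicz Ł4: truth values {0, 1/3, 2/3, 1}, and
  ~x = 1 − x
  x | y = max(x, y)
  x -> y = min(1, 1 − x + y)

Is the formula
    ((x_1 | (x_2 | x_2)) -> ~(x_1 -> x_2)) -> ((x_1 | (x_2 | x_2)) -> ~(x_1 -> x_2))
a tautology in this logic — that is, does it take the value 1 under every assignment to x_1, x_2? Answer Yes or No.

Yes

x_1 = 0, x_2 = 0 ↦ 1
x_1 = 0, x_2 = 1/3 ↦ 1
x_1 = 0, x_2 = 2/3 ↦ 1
x_1 = 0, x_2 = 1 ↦ 1
x_1 = 1/3, x_2 = 0 ↦ 1
x_1 = 1/3, x_2 = 1/3 ↦ 1
x_1 = 1/3, x_2 = 2/3 ↦ 1
x_1 = 1/3, x_2 = 1 ↦ 1
x_1 = 2/3, x_2 = 0 ↦ 1
x_1 = 2/3, x_2 = 1/3 ↦ 1
x_1 = 2/3, x_2 = 2/3 ↦ 1
x_1 = 2/3, x_2 = 1 ↦ 1
x_1 = 1, x_2 = 0 ↦ 1
x_1 = 1, x_2 = 1/3 ↦ 1
x_1 = 1, x_2 = 2/3 ↦ 1
x_1 = 1, x_2 = 1 ↦ 1
Every assignment gives a value ≥ 1.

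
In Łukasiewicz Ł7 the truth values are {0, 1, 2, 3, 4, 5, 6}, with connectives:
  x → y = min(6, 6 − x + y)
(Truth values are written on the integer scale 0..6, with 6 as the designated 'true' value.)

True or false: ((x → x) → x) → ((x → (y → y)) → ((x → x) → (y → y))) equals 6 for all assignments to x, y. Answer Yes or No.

At x = 4, y = 2, for instance:
x → x = 4 → 4 = 6
(x → x) → x = 6 → 4 = 4
y → y = 2 → 2 = 6
x → (y → y) = 4 → 6 = 6
(x → x) → (y → y) = 6 → 6 = 6
(x → (y → y)) → ((x → x) → (y → y)) = 6 → 6 = 6
((x → x) → x) → ((x → (y → y)) → ((x → x) → (y → y))) = 4 → 6 = 6
and checking the remaining 48 assignments likewise gives ≥ 6 in every case.

Yes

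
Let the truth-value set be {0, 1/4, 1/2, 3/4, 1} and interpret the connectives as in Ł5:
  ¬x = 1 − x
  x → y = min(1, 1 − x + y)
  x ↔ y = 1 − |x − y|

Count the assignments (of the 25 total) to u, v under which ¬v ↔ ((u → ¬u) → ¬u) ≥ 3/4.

13

value 1: 5 assignments (counts)
value 3/4: 8 assignments (counts)
value 1/2: 6 assignments
value 1/4: 4 assignments
value 0: 2 assignments
So 13 of the 25 assignments meet the threshold.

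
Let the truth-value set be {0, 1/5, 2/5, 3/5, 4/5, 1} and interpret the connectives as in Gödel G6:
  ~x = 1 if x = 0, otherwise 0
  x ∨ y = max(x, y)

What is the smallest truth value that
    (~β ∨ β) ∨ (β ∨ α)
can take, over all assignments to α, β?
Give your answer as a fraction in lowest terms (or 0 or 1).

1/5

Take α = 0, β = 1/5:
~β = ~1/5 = 0
~β ∨ β = 0 ∨ 1/5 = 1/5
β ∨ α = 1/5 ∨ 0 = 1/5
(~β ∨ β) ∨ (β ∨ α) = 1/5 ∨ 1/5 = 1/5
No assignment yields a value below 1/5, so this is the minimum.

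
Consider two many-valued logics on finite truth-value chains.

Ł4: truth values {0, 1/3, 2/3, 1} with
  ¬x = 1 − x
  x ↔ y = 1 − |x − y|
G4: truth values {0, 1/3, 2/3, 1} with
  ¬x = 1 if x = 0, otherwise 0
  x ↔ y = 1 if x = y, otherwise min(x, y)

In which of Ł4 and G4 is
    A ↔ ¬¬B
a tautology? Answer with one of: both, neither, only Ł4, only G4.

neither

In Ł4: at A = 0, B = 1/3 the value is 2/3 — not a tautology.
In G4: at A = 0, B = 1/3 the value is 0 — not a tautology.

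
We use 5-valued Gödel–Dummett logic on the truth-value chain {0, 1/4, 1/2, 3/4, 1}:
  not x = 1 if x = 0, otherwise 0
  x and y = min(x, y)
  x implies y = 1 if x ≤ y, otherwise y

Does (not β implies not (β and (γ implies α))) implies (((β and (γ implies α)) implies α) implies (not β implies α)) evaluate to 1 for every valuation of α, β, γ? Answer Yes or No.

No

Counterexample: take α = 0, β = 0, γ = 0.
not β = not 0 = 1
γ implies α = 0 implies 0 = 1
β and (γ implies α) = 0 and 1 = 0
not (β and (γ implies α)) = not 0 = 1
not β implies not (β and (γ implies α)) = 1 implies 1 = 1
γ implies α = 0 implies 0 = 1
β and (γ implies α) = 0 and 1 = 0
(β and (γ implies α)) implies α = 0 implies 0 = 1
not β = not 0 = 1
not β implies α = 1 implies 0 = 0
((β and (γ implies α)) implies α) implies (not β implies α) = 1 implies 0 = 0
(not β implies not (β and (γ implies α))) implies (((β and (γ implies α)) implies α) implies (not β implies α)) = 1 implies 0 = 0
This gives 0 ≠ 1.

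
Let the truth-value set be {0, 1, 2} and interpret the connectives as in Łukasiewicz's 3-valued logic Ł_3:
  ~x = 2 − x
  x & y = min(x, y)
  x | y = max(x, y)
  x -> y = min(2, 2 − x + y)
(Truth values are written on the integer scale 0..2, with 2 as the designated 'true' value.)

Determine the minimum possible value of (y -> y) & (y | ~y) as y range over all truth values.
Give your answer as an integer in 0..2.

Take y = 1:
y -> y = 1 -> 1 = 2
~y = ~1 = 1
y | ~y = 1 | 1 = 1
(y -> y) & (y | ~y) = 2 & 1 = 1
No assignment yields a value below 1, so this is the minimum.

1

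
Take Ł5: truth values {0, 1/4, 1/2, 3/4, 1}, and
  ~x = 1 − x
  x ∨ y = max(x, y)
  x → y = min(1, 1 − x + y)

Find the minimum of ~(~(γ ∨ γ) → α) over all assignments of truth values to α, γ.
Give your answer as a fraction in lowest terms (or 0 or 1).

0

Take α = 0, γ = 1:
γ ∨ γ = 1 ∨ 1 = 1
~(γ ∨ γ) = ~1 = 0
~(γ ∨ γ) → α = 0 → 0 = 1
~(~(γ ∨ γ) → α) = ~1 = 0
No assignment yields a value below 0, so this is the minimum.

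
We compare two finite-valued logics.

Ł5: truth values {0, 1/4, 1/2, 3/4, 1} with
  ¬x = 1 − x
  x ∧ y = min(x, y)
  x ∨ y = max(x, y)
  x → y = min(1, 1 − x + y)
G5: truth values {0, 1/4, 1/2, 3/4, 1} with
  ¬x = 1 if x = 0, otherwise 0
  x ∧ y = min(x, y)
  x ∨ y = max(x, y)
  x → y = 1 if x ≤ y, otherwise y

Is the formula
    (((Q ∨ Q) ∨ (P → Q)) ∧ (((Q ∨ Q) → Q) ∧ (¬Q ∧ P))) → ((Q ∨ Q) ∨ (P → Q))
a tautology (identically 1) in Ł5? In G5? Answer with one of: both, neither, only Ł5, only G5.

In Ł5: every assignment gives 1 — tautology.
In G5: every assignment gives 1 — tautology.

both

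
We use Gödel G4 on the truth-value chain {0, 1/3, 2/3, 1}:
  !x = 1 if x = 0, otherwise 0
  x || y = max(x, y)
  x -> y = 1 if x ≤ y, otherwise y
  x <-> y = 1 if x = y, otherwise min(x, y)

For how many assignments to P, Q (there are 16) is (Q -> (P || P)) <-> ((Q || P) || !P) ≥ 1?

P = 0, Q = 0 ↦ 1  ≥
P = 0, Q = 1/3 ↦ 0  <
P = 0, Q = 2/3 ↦ 0  <
P = 0, Q = 1 ↦ 0  <
P = 1/3, Q = 0 ↦ 1/3  <
P = 1/3, Q = 1/3 ↦ 1/3  <
P = 1/3, Q = 2/3 ↦ 1/3  <
P = 1/3, Q = 1 ↦ 1/3  <
P = 2/3, Q = 0 ↦ 2/3  <
P = 2/3, Q = 1/3 ↦ 2/3  <
P = 2/3, Q = 2/3 ↦ 2/3  <
P = 2/3, Q = 1 ↦ 2/3  <
P = 1, Q = 0 ↦ 1  ≥
P = 1, Q = 1/3 ↦ 1  ≥
P = 1, Q = 2/3 ↦ 1  ≥
P = 1, Q = 1 ↦ 1  ≥
So 5 of the 16 assignments meet the threshold.

5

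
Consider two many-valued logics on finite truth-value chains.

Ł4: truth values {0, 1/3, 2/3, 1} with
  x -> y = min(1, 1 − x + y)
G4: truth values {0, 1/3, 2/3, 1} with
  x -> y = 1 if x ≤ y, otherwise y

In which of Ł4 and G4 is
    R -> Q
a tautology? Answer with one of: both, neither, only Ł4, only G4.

In Ł4: at Q = 0, R = 1/3 the value is 2/3 — not a tautology.
In G4: at Q = 0, R = 1/3 the value is 0 — not a tautology.

neither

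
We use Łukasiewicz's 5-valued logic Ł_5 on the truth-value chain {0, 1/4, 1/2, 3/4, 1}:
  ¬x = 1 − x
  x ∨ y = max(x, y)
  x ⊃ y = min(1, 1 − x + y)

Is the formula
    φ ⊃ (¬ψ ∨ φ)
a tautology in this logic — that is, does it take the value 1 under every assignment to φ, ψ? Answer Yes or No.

Yes

At φ = 1/4, ψ = 3/4, for instance:
¬ψ = ¬3/4 = 1/4
¬ψ ∨ φ = 1/4 ∨ 1/4 = 1/4
φ ⊃ (¬ψ ∨ φ) = 1/4 ⊃ 1/4 = 1
and checking the remaining 24 assignments likewise gives ≥ 1 in every case.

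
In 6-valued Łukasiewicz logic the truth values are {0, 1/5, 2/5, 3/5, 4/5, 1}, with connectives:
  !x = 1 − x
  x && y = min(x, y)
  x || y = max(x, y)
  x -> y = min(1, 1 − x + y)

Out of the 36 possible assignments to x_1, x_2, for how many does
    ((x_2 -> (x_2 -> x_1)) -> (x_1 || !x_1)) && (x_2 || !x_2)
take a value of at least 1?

value 1: 8 assignments (counts)
value 4/5: 11 assignments
value 3/5: 17 assignments
So 8 of the 36 assignments meet the threshold.

8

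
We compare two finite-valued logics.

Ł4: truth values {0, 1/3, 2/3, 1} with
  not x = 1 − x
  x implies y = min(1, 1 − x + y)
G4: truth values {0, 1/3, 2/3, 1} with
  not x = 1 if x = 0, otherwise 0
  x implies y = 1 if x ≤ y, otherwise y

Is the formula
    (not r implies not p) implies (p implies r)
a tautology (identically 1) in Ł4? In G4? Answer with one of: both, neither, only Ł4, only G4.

In Ł4: every assignment gives 1 — tautology.
In G4: at p = 2/3, r = 1/3 the value is 1/3 — not a tautology.

only Ł4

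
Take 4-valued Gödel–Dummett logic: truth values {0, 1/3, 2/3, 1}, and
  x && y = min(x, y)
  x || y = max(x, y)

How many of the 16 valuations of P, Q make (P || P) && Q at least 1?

P = 0, Q = 0 ↦ 0  <
P = 0, Q = 1/3 ↦ 0  <
P = 0, Q = 2/3 ↦ 0  <
P = 0, Q = 1 ↦ 0  <
P = 1/3, Q = 0 ↦ 0  <
P = 1/3, Q = 1/3 ↦ 1/3  <
P = 1/3, Q = 2/3 ↦ 1/3  <
P = 1/3, Q = 1 ↦ 1/3  <
P = 2/3, Q = 0 ↦ 0  <
P = 2/3, Q = 1/3 ↦ 1/3  <
P = 2/3, Q = 2/3 ↦ 2/3  <
P = 2/3, Q = 1 ↦ 2/3  <
P = 1, Q = 0 ↦ 0  <
P = 1, Q = 1/3 ↦ 1/3  <
P = 1, Q = 2/3 ↦ 2/3  <
P = 1, Q = 1 ↦ 1  ≥
So 1 of the 16 assignments meets the threshold.

1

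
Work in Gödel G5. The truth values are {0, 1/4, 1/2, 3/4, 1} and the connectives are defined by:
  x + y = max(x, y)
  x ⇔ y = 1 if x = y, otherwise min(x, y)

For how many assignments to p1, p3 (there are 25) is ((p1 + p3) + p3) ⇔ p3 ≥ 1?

15

value 1: 15 assignments (counts)
value 3/4: 1 assignment
value 1/2: 2 assignments
value 1/4: 3 assignments
value 0: 4 assignments
So 15 of the 25 assignments meet the threshold.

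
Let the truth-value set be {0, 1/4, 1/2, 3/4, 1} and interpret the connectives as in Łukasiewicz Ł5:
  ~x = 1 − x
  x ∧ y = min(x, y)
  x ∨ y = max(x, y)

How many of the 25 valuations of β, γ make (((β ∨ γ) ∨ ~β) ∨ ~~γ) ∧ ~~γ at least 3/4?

10

value 1: 5 assignments (counts)
value 3/4: 5 assignments (counts)
value 1/2: 5 assignments
value 1/4: 5 assignments
value 0: 5 assignments
So 10 of the 25 assignments meet the threshold.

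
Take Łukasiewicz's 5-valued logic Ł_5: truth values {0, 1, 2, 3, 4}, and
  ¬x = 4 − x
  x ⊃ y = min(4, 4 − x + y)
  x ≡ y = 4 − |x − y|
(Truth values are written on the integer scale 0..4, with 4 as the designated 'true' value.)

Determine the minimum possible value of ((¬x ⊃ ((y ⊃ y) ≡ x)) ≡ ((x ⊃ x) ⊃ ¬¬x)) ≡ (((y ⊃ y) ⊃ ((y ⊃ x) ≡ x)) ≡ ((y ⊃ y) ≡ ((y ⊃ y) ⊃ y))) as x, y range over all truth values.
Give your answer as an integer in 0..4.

0

Take x = 4, y = 0:
¬x = ¬4 = 0
y ⊃ y = 0 ⊃ 0 = 4
(y ⊃ y) ≡ x = 4 ≡ 4 = 4
¬x ⊃ ((y ⊃ y) ≡ x) = 0 ⊃ 4 = 4
x ⊃ x = 4 ⊃ 4 = 4
¬x = ¬4 = 0
¬¬x = ¬0 = 4
(x ⊃ x) ⊃ ¬¬x = 4 ⊃ 4 = 4
(¬x ⊃ ((y ⊃ y) ≡ x)) ≡ ((x ⊃ x) ⊃ ¬¬x) = 4 ≡ 4 = 4
y ⊃ y = 0 ⊃ 0 = 4
y ⊃ x = 0 ⊃ 4 = 4
(y ⊃ x) ≡ x = 4 ≡ 4 = 4
(y ⊃ y) ⊃ ((y ⊃ x) ≡ x) = 4 ⊃ 4 = 4
y ⊃ y = 0 ⊃ 0 = 4
y ⊃ y = 0 ⊃ 0 = 4
(y ⊃ y) ⊃ y = 4 ⊃ 0 = 0
(y ⊃ y) ≡ ((y ⊃ y) ⊃ y) = 4 ≡ 0 = 0
((y ⊃ y) ⊃ ((y ⊃ x) ≡ x)) ≡ ((y ⊃ y) ≡ ((y ⊃ y) ⊃ y)) = 4 ≡ 0 = 0
((¬x ⊃ ((y ⊃ y) ≡ x)) ≡ ((x ⊃ x) ⊃ ¬¬x)) ≡ (((y ⊃ y) ⊃ ((y ⊃ x) ≡ x)) ≡ ((y ⊃ y) ≡ ((y ⊃ y) ⊃ y))) = 4 ≡ 0 = 0
No assignment yields a value below 0, so this is the minimum.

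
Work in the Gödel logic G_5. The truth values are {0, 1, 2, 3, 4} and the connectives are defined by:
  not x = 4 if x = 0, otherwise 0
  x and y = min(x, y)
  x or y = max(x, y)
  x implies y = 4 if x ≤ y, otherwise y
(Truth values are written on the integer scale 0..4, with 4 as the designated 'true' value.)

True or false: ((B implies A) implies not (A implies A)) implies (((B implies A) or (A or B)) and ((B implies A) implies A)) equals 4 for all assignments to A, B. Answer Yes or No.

No

Counterexample: take A = 0, B = 1.
B implies A = 1 implies 0 = 0
A implies A = 0 implies 0 = 4
not (A implies A) = not 4 = 0
(B implies A) implies not (A implies A) = 0 implies 0 = 4
B implies A = 1 implies 0 = 0
A or B = 0 or 1 = 1
(B implies A) or (A or B) = 0 or 1 = 1
B implies A = 1 implies 0 = 0
(B implies A) implies A = 0 implies 0 = 4
((B implies A) or (A or B)) and ((B implies A) implies A) = 1 and 4 = 1
((B implies A) implies not (A implies A)) implies (((B implies A) or (A or B)) and ((B implies A) implies A)) = 4 implies 1 = 1
This gives 1 ≠ 4.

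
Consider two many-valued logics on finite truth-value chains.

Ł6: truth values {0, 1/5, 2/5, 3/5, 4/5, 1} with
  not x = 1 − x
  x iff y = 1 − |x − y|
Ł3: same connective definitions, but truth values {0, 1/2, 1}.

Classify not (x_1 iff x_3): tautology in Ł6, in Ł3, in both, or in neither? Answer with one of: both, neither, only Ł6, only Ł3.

In Ł6: at x_1 = 0, x_3 = 0 the value is 0 — not a tautology.
In Ł3: at x_1 = 0, x_3 = 0 the value is 0 — not a tautology.

neither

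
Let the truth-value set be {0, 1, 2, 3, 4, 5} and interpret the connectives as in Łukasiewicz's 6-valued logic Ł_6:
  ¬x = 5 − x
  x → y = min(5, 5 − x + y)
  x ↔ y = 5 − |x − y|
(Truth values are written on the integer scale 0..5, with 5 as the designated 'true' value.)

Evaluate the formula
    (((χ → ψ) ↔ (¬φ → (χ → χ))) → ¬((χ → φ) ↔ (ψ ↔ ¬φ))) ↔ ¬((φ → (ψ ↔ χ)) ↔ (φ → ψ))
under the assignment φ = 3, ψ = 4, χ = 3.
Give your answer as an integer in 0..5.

χ → ψ = 3 → 4 = 5
¬φ = ¬3 = 2
χ → χ = 3 → 3 = 5
¬φ → (χ → χ) = 2 → 5 = 5
(χ → ψ) ↔ (¬φ → (χ → χ)) = 5 ↔ 5 = 5
χ → φ = 3 → 3 = 5
¬φ = ¬3 = 2
ψ ↔ ¬φ = 4 ↔ 2 = 3
(χ → φ) ↔ (ψ ↔ ¬φ) = 5 ↔ 3 = 3
¬((χ → φ) ↔ (ψ ↔ ¬φ)) = ¬3 = 2
((χ → ψ) ↔ (¬φ → (χ → χ))) → ¬((χ → φ) ↔ (ψ ↔ ¬φ)) = 5 → 2 = 2
ψ ↔ χ = 4 ↔ 3 = 4
φ → (ψ ↔ χ) = 3 → 4 = 5
φ → ψ = 3 → 4 = 5
(φ → (ψ ↔ χ)) ↔ (φ → ψ) = 5 ↔ 5 = 5
¬((φ → (ψ ↔ χ)) ↔ (φ → ψ)) = ¬5 = 0
(((χ → ψ) ↔ (¬φ → (χ → χ))) → ¬((χ → φ) ↔ (ψ ↔ ¬φ))) ↔ ¬((φ → (ψ ↔ χ)) ↔ (φ → ψ)) = 2 ↔ 0 = 3

3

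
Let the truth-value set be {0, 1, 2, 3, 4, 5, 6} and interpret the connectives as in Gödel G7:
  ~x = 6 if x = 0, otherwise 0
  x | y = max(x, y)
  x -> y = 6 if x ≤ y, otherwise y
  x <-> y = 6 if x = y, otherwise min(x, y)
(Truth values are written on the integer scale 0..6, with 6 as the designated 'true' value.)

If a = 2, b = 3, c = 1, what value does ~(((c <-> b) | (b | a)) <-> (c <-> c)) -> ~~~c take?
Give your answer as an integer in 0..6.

c <-> b = 1 <-> 3 = 1
b | a = 3 | 2 = 3
(c <-> b) | (b | a) = 1 | 3 = 3
c <-> c = 1 <-> 1 = 6
((c <-> b) | (b | a)) <-> (c <-> c) = 3 <-> 6 = 3
~(((c <-> b) | (b | a)) <-> (c <-> c)) = ~3 = 0
~c = ~1 = 0
~~c = ~0 = 6
~~~c = ~6 = 0
~(((c <-> b) | (b | a)) <-> (c <-> c)) -> ~~~c = 0 -> 0 = 6

6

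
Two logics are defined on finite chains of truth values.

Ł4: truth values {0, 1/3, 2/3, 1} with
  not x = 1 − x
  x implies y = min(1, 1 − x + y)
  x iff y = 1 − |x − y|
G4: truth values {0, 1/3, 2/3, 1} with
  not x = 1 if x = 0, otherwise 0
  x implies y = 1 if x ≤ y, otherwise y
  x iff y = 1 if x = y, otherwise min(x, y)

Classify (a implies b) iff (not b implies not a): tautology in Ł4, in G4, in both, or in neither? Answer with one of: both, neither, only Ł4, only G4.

only Ł4

In Ł4: every assignment gives 1 — tautology.
In G4: at a = 2/3, b = 1/3 the value is 1/3 — not a tautology.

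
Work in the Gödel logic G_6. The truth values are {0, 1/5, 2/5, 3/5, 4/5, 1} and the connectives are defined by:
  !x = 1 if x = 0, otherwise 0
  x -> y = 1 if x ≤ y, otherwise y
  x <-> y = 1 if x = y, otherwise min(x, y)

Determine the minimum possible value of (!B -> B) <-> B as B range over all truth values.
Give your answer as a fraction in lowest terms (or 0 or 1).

Take B = 1/5:
!B = !1/5 = 0
!B -> B = 0 -> 1/5 = 1
(!B -> B) <-> B = 1 <-> 1/5 = 1/5
No assignment yields a value below 1/5, so this is the minimum.

1/5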